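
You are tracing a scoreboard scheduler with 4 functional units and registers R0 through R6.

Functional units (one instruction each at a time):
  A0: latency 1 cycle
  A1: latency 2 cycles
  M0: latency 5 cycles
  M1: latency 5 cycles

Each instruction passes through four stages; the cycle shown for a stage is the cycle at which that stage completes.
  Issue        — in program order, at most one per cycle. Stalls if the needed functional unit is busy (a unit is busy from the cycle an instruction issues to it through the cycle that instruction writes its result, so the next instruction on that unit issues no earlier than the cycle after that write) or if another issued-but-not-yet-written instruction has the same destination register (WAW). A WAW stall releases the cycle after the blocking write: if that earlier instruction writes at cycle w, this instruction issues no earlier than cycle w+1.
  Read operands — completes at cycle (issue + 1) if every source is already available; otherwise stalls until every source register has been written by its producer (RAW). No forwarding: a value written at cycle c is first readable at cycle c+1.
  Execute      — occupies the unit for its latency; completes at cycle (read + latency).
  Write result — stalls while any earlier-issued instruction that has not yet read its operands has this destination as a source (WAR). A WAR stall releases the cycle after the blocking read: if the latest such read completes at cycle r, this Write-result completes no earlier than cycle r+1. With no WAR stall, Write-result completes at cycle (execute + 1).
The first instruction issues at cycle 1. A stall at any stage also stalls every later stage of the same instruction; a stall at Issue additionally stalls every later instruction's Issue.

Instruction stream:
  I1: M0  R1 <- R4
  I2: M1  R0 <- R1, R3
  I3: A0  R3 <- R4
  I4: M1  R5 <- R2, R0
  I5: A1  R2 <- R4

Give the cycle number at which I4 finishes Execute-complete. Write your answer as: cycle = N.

cycle = 22

I1 -> (1, 2, 7, 8)
I2 -> (2, 9, 14, 15)  // RAW R1: wait I1 write@8
I3 -> (3, 4, 5, 10)  // WAR R3: wait I2 read@9
I4 -> (16, 17, 22, 23)  // struct: M1 busy until I2 writes@15
I5 -> (17, 18, 20, 21)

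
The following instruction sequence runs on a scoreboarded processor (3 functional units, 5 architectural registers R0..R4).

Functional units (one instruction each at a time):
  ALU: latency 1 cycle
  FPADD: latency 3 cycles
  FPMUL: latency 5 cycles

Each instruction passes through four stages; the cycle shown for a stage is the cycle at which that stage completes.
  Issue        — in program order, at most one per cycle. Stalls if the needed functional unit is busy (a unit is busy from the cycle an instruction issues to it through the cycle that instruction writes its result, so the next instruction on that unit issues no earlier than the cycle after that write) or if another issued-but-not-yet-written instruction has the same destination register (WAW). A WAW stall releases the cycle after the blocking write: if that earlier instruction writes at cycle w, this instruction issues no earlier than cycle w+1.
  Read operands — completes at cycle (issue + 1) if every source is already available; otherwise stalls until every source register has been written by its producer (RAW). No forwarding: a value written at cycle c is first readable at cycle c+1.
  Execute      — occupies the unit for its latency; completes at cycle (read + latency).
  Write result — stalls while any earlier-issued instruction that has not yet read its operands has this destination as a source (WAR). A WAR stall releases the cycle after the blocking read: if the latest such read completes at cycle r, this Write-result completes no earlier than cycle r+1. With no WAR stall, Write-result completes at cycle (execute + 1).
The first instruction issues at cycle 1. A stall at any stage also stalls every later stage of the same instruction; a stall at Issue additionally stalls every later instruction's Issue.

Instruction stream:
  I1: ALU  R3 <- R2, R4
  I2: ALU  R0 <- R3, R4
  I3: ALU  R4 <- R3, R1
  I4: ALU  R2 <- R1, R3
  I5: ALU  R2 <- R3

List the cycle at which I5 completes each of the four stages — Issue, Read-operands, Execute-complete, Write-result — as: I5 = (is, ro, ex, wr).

I5 = (17, 18, 19, 20)

cycle 1: issue I1 (ALU)
cycle 2: I1 read-ops
cycle 3: I1 finished on ALU
cycle 4: I1→R3
cycle 5: issue I2 (ALU)
cycle 6: I2 read-ops
cycle 7: I2 finished on ALU
cycle 8: I2→R0
cycle 9: issue I3 (ALU)
cycle 10: I3 read-ops
cycle 11: I3 finished on ALU
cycle 12: I3→R4
cycle 13: issue I4 (ALU)
cycle 14: I4 read-ops
cycle 15: I4 finished on ALU
cycle 16: I4→R2
cycle 17: issue I5 (ALU)
cycle 18: I5 read-ops
cycle 19: I5 finished on ALU
cycle 20: I5→R2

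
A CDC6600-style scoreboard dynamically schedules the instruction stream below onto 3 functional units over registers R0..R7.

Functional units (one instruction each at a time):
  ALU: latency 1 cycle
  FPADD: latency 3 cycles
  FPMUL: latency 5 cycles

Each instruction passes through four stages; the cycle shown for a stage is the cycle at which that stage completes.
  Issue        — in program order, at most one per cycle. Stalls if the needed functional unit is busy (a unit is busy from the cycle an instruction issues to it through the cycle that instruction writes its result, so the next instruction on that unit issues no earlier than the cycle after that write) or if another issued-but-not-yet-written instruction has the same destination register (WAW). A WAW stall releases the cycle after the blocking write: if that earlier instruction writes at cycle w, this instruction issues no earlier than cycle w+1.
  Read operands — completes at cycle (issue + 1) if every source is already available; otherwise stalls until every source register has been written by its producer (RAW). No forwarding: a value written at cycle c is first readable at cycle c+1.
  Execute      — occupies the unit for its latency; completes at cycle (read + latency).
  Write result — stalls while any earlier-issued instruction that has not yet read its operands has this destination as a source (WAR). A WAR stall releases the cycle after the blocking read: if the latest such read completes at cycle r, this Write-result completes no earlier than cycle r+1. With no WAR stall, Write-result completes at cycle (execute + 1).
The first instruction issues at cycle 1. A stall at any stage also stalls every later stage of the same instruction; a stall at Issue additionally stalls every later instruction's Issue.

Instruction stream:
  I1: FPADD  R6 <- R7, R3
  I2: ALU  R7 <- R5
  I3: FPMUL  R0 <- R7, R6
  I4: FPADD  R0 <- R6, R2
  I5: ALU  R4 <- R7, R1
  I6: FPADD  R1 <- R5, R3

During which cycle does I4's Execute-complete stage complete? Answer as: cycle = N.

cycle = 18

[I1] 1/2/5/6
[I2] 2/3/4/5
[I3] 3/7/12/13  (RAW R6: wait I1 write@6)
[I4] 14/15/18/19  (WAW R0: wait I3 write@13)
[I5] 15/16/17/18
[I6] 20/21/24/25  (struct: FPADD busy until I4 writes@19)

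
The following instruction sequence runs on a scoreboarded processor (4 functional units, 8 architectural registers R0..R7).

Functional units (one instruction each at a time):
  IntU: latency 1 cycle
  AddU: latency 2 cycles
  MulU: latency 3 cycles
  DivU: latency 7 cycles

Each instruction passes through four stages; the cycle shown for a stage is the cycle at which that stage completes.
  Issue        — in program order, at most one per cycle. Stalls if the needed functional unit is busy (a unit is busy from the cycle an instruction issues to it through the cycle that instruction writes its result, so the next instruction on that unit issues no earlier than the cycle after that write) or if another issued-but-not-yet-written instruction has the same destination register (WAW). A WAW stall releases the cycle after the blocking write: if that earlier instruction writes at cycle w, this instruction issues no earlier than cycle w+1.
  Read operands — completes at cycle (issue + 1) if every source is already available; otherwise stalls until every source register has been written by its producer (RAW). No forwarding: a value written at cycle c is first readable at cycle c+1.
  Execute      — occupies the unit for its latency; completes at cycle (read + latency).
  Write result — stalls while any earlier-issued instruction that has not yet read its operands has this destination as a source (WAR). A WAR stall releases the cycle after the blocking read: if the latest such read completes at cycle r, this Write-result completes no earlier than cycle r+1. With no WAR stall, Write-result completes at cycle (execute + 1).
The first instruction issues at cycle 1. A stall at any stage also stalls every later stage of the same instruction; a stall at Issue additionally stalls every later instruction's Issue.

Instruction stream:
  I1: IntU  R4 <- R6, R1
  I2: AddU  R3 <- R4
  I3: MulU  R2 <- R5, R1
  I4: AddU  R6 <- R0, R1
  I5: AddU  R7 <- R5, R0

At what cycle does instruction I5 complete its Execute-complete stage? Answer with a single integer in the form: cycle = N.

cycle = 17

  I1 | 1 | 2 | 3 | 4
  I2 | 2 | 5 | 7 | 8   RAW R4: wait I1 write@4
  I3 | 3 | 4 | 7 | 8
  I4 | 9 | 10 | 12 | 13   struct: AddU busy until I2 writes@8
  I5 | 14 | 15 | 17 | 18   struct: AddU busy until I4 writes@13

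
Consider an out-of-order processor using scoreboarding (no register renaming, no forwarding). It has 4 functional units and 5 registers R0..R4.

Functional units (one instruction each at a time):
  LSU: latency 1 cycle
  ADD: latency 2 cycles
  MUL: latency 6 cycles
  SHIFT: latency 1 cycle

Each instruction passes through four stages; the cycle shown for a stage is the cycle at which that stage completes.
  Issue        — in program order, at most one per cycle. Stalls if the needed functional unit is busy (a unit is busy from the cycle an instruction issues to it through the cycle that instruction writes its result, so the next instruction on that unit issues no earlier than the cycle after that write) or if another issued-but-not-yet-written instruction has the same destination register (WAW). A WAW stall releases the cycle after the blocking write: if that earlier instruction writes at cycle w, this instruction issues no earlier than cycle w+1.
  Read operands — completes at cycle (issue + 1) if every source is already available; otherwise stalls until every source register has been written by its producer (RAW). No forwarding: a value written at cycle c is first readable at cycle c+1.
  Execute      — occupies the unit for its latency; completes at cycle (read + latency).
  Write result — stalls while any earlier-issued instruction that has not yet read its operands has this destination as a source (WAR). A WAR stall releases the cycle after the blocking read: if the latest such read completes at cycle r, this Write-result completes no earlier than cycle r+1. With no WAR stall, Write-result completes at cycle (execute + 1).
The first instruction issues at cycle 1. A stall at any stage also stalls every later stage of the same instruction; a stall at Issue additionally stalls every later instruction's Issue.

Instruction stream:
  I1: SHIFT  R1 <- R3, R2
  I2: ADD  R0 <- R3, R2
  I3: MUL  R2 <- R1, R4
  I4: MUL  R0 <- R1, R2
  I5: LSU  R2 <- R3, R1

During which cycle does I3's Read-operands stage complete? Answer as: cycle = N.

cycle = 5

I1  is:1  ro:2  ex:3  wr:4
I2  is:2  ro:3  ex:5  wr:6
I3  is:3  ro:5  ex:11  wr:12  — RAW R1: wait I1 write@4
I4  is:13  ro:14  ex:20  wr:21  — struct: MUL busy until I3 writes@12
I5  is:14  ro:15  ex:16  wr:17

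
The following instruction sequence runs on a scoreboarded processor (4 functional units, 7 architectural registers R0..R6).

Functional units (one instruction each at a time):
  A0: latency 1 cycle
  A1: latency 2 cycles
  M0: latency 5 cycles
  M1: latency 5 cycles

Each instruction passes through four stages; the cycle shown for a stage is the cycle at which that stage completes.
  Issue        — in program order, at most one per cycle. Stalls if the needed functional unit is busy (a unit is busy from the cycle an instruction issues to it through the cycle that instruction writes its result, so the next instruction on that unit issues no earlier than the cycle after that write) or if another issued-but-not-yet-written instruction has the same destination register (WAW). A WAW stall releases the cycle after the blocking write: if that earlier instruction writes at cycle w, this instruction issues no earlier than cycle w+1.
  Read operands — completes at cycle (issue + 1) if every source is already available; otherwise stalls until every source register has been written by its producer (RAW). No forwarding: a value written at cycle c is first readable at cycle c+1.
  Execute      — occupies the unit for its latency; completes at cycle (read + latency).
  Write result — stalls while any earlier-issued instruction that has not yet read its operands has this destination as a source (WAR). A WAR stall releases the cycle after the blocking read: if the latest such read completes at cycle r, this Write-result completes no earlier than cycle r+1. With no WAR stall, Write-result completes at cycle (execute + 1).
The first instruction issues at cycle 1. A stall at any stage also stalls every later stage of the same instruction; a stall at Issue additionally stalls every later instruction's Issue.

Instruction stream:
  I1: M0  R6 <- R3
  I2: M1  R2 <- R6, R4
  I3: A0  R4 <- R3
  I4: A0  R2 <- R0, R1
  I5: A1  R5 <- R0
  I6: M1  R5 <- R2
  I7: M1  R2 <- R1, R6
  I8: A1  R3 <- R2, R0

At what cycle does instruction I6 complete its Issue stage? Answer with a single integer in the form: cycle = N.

[I1] 1/2/7/8
[I2] 2/9/14/15  (RAW R6: wait I1 write@8)
[I3] 3/4/5/10  (WAR R4: wait I2 read@9)
[I4] 16/17/18/19  (WAW R2: wait I2 write@15)
[I5] 17/18/20/21
[I6] 22/23/28/29  (WAW R5: wait I5 write@21)
[I7] 30/31/36/37  (struct: M1 busy until I6 writes@29)
[I8] 31/38/40/41  (RAW R2: wait I7 write@37)

cycle = 22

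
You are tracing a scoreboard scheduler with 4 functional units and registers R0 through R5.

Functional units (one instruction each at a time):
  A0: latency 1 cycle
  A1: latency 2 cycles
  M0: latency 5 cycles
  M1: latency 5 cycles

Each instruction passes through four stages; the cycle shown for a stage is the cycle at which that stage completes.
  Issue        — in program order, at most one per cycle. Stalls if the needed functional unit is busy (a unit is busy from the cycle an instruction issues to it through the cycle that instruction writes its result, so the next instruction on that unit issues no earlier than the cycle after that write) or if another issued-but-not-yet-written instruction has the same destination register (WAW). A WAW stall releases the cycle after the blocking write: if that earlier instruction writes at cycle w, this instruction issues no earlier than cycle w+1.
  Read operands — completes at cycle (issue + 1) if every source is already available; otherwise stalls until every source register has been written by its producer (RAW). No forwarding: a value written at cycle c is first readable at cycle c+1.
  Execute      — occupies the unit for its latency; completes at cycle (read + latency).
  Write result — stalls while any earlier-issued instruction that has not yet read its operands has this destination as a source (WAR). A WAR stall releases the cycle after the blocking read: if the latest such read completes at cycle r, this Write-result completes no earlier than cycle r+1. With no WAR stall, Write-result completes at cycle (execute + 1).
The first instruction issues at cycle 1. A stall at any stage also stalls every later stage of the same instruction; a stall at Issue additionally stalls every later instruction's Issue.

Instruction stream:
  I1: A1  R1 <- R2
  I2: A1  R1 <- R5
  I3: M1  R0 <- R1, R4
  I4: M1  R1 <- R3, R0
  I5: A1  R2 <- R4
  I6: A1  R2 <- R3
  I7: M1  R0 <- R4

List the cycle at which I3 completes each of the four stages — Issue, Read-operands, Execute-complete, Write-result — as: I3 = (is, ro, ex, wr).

I3 = (7, 11, 16, 17)

I1 -> (1, 2, 4, 5)
I2 -> (6, 7, 9, 10)  // struct: A1 busy until I1 writes@5
I3 -> (7, 11, 16, 17)  // RAW R1: wait I2 write@10
I4 -> (18, 19, 24, 25)  // struct: M1 busy until I3 writes@17
I5 -> (19, 20, 22, 23)
I6 -> (24, 25, 27, 28)  // struct: A1 busy until I5 writes@23
I7 -> (26, 27, 32, 33)  // struct: M1 busy until I4 writes@25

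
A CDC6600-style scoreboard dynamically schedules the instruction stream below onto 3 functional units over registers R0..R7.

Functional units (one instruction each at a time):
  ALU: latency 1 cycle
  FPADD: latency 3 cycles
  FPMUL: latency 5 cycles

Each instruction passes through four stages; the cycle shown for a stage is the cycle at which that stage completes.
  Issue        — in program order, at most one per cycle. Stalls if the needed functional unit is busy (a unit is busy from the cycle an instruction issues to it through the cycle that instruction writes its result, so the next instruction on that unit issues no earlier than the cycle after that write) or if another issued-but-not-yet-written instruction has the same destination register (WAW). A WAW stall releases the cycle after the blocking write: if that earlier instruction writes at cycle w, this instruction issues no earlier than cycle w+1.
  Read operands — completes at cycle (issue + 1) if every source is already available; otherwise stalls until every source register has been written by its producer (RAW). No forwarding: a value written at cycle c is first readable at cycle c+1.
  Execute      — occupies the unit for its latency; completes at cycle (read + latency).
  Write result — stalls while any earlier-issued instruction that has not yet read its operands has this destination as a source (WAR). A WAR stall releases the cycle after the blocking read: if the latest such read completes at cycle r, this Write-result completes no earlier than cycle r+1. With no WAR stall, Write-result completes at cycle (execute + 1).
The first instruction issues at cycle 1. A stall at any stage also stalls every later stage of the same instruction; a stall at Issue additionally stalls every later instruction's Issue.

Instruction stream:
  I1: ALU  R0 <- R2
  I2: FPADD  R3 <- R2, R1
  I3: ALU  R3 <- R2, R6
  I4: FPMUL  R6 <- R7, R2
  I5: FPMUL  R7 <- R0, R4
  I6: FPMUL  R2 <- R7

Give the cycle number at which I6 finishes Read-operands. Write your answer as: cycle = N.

cycle = 26

[1] I1→ALU
[2] I1 RO, I2→FPADD
[3] I1 EX, I2 RO
[4] I1 WR R0
[6] I2 EX
[7] I2 WR R3
[8] I3→ALU
[9] I3 RO, I4→FPMUL
[10] I3 EX, I4 RO
[11] I3 WR R3
[15] I4 EX
[16] I4 WR R6
[17] I5→FPMUL
[18] I5 RO
[23] I5 EX
[24] I5 WR R7
[25] I6→FPMUL
[26] I6 RO
[31] I6 EX
[32] I6 WR R2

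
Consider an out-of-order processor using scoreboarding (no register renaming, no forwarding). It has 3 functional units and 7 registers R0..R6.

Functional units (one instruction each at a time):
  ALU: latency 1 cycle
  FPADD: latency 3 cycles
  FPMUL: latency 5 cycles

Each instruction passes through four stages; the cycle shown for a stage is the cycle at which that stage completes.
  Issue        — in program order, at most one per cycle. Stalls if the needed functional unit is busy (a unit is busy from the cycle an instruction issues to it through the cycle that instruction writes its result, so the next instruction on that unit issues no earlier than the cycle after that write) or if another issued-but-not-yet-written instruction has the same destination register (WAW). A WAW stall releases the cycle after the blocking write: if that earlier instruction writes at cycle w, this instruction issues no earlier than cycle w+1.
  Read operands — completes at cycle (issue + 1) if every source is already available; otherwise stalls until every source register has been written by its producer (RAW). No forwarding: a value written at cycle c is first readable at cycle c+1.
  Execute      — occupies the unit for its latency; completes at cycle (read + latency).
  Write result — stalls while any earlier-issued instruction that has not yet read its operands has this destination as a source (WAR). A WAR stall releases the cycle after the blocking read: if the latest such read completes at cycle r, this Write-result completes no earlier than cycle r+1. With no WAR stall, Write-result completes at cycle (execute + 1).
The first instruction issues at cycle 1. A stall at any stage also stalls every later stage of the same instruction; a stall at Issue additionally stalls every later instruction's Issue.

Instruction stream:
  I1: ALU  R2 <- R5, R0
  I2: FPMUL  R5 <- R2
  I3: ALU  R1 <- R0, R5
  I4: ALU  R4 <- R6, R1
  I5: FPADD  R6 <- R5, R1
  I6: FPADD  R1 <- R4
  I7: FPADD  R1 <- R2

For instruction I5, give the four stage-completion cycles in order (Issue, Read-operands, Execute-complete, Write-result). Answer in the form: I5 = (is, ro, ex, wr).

1) issue 1, read 2, done 3, write 4
2) issue 2, read 5, done 10, write 11  <RAW R2: wait I1 write@4>
3) issue 5, read 12, done 13, write 14  <struct: ALU busy until I1 writes@4 / RAW R5: wait I2 write@11>
4) issue 15, read 16, done 17, write 18  <struct: ALU busy until I3 writes@14>
5) issue 16, read 17, done 20, write 21
6) issue 22, read 23, done 26, write 27  <struct: FPADD busy until I5 writes@21>
7) issue 28, read 29, done 32, write 33  <struct: FPADD busy until I6 writes@27>

I5 = (16, 17, 20, 21)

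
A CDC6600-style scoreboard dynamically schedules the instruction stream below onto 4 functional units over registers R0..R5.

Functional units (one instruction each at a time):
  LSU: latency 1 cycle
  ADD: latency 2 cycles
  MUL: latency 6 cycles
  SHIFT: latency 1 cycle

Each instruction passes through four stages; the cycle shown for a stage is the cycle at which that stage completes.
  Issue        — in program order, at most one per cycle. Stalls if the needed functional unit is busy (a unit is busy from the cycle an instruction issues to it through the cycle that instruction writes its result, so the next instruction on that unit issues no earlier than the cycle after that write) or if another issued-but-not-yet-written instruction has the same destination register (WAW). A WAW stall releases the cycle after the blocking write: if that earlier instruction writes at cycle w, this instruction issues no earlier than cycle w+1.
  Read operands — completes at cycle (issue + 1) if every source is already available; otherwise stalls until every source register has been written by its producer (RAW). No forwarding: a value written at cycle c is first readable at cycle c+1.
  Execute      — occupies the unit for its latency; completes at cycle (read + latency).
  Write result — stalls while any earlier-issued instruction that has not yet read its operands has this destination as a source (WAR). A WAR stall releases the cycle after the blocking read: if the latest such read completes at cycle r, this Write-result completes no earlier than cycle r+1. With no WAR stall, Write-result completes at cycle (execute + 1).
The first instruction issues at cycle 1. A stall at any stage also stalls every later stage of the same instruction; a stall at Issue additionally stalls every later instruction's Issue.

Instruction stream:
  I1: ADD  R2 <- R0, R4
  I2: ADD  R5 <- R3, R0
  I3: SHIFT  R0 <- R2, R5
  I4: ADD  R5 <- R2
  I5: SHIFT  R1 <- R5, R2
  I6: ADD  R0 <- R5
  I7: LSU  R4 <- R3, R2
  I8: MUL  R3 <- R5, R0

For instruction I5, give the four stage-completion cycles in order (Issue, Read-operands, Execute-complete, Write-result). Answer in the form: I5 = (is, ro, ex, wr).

I5 = (14, 16, 17, 18)

  I1 | 1 | 2 | 4 | 5
  I2 | 6 | 7 | 9 | 10   struct: ADD busy until I1 writes@5
  I3 | 7 | 11 | 12 | 13   RAW R5: wait I2 write@10
  I4 | 11 | 12 | 14 | 15   struct: ADD busy until I2 writes@10
  I5 | 14 | 16 | 17 | 18   struct: SHIFT busy until I3 writes@13 · RAW R5: wait I4 write@15
  I6 | 16 | 17 | 19 | 20   struct: ADD busy until I4 writes@15
  I7 | 17 | 18 | 19 | 20
  I8 | 18 | 21 | 27 | 28   RAW R0: wait I6 write@20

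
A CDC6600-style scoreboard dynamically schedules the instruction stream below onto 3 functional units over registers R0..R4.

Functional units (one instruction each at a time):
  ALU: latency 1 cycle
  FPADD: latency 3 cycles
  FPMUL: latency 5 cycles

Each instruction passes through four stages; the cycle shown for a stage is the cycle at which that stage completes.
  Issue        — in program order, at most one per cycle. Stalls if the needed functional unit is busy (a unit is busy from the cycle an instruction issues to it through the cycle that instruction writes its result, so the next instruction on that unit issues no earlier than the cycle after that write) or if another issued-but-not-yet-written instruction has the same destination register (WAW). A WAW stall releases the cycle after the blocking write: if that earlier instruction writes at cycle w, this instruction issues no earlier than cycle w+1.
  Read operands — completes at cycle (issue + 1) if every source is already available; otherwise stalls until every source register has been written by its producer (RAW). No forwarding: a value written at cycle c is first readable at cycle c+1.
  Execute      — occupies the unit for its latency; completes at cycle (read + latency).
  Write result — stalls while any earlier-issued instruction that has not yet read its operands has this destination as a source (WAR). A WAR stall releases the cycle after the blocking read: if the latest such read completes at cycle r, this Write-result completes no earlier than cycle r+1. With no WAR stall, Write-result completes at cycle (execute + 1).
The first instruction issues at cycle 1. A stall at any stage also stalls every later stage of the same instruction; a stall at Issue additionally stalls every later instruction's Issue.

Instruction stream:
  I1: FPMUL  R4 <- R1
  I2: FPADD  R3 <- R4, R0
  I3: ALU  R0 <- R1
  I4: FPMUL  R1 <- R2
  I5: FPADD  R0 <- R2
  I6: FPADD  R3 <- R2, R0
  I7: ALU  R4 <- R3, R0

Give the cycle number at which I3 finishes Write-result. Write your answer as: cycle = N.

cycle = 10

I1  is:1  ro:2  ex:7  wr:8
I2  is:2  ro:9  ex:12  wr:13  — RAW R4: wait I1 write@8
I3  is:3  ro:4  ex:5  wr:10  — WAR R0: wait I2 read@9
I4  is:9  ro:10  ex:15  wr:16  — struct: FPMUL busy until I1 writes@8
I5  is:14  ro:15  ex:18  wr:19  — struct: FPADD busy until I2 writes@13
I6  is:20  ro:21  ex:24  wr:25  — struct: FPADD busy until I5 writes@19
I7  is:21  ro:26  ex:27  wr:28  — RAW R3: wait I6 write@25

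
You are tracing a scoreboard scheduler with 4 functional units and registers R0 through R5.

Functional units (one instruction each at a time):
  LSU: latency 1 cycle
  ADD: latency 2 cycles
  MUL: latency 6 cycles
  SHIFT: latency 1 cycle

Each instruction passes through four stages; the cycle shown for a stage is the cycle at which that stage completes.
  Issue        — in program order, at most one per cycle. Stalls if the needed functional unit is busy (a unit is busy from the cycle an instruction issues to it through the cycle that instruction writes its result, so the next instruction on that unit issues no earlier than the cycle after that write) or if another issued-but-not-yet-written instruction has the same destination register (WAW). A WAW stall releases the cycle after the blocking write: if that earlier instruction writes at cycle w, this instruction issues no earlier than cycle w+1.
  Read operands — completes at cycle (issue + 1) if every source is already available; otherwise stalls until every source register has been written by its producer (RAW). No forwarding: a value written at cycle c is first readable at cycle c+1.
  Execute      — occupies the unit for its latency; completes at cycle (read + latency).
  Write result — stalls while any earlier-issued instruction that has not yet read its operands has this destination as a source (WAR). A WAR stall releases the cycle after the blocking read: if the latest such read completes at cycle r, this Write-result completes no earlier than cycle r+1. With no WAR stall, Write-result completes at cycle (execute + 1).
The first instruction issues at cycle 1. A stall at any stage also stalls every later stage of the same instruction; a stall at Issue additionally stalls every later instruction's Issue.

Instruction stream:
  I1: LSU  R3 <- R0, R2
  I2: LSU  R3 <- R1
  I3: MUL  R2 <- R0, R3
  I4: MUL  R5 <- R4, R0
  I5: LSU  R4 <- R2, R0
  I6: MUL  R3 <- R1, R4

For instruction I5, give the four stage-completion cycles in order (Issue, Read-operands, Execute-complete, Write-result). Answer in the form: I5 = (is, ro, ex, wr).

I5 = (18, 19, 20, 21)

t=1  I1 dispatched to LSU
t=2  I1 operands ready
t=3  I1 complete
t=4  R3←I1
t=5  I2 dispatched to LSU
t=6  I2 operands ready | I3 dispatched to MUL
t=7  I2 complete
t=8  R3←I2
t=9  I3 operands ready
t=15  I3 complete
t=16  R2←I3
t=17  I4 dispatched to MUL
t=18  I4 operands ready | I5 dispatched to LSU
t=19  I5 operands ready
t=20  I5 complete
t=21  R4←I5
t=24  I4 complete
t=25  R5←I4
t=26  I6 dispatched to MUL
t=27  I6 operands ready
t=33  I6 complete
t=34  R3←I6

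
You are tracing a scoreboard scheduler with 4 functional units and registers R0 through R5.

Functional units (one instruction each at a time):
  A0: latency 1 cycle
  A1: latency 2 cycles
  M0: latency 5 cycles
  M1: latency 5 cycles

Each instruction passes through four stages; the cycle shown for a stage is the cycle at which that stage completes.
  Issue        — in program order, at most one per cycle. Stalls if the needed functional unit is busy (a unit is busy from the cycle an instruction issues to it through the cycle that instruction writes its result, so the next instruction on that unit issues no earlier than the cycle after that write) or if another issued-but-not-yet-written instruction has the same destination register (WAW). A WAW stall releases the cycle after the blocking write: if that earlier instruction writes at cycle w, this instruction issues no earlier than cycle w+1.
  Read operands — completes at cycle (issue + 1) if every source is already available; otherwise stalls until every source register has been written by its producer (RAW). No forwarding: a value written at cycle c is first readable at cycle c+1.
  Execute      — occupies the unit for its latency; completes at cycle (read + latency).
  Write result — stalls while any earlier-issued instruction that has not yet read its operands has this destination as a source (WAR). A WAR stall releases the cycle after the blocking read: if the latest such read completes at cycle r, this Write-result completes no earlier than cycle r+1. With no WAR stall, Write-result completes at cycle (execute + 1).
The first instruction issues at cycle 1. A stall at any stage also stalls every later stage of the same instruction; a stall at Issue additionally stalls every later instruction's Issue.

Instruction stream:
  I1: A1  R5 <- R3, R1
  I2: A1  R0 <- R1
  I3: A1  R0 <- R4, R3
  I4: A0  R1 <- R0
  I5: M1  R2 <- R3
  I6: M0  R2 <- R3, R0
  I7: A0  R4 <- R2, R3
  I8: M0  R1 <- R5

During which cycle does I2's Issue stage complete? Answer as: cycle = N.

cycle = 6

1) issue 1, read 2, done 4, write 5
2) issue 6, read 7, done 9, write 10  <struct: A1 busy until I1 writes@5>
3) issue 11, read 12, done 14, write 15  <struct: A1 busy until I2 writes@10>
4) issue 12, read 16, done 17, write 18  <RAW R0: wait I3 write@15>
5) issue 13, read 14, done 19, write 20
6) issue 21, read 22, done 27, write 28  <WAW R2: wait I5 write@20>
7) issue 22, read 29, done 30, write 31  <RAW R2: wait I6 write@28>
8) issue 29, read 30, done 35, write 36  <struct: M0 busy until I6 writes@28>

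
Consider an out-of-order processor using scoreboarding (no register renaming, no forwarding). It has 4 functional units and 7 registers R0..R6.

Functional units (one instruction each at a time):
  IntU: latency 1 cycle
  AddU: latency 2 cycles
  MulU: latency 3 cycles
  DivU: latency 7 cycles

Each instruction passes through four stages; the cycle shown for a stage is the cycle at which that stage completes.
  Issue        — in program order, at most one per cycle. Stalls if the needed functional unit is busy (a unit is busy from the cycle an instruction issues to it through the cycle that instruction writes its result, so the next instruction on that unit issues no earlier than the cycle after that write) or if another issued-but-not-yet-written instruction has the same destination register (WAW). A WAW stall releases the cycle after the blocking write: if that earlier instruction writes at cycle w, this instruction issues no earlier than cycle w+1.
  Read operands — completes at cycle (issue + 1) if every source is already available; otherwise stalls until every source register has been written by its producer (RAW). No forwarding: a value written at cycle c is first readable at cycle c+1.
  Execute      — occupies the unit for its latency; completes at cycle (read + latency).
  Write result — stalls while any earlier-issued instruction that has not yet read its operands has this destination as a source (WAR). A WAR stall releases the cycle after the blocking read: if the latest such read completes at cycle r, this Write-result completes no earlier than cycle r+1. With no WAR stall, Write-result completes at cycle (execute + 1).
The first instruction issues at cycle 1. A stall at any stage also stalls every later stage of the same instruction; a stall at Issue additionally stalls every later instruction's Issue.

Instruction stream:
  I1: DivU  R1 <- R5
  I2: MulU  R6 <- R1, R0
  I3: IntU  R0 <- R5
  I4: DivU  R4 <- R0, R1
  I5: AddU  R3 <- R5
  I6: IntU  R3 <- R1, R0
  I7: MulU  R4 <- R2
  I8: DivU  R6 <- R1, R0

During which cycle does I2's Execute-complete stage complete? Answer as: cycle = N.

c1: I1→DivU
c2: I1 RO, I2→MulU
c3: I3→IntU
c4: I3 RO
c5: I3 EX
c9: I1 EX
c10: I1 WR R1
c11: I2 RO, I4→DivU
c12: I3 WR R0, I5→AddU
c13: I4 RO, I5 RO
c14: I2 EX
c15: I2 WR R6, I5 EX
c16: I5 WR R3
c17: I6→IntU
c18: I6 RO
c19: I6 EX
c20: I4 EX, I6 WR R3
c21: I4 WR R4
c22: I7→MulU
c23: I7 RO, I8→DivU
c24: I8 RO
c26: I7 EX
c27: I7 WR R4
c31: I8 EX
c32: I8 WR R6

cycle = 14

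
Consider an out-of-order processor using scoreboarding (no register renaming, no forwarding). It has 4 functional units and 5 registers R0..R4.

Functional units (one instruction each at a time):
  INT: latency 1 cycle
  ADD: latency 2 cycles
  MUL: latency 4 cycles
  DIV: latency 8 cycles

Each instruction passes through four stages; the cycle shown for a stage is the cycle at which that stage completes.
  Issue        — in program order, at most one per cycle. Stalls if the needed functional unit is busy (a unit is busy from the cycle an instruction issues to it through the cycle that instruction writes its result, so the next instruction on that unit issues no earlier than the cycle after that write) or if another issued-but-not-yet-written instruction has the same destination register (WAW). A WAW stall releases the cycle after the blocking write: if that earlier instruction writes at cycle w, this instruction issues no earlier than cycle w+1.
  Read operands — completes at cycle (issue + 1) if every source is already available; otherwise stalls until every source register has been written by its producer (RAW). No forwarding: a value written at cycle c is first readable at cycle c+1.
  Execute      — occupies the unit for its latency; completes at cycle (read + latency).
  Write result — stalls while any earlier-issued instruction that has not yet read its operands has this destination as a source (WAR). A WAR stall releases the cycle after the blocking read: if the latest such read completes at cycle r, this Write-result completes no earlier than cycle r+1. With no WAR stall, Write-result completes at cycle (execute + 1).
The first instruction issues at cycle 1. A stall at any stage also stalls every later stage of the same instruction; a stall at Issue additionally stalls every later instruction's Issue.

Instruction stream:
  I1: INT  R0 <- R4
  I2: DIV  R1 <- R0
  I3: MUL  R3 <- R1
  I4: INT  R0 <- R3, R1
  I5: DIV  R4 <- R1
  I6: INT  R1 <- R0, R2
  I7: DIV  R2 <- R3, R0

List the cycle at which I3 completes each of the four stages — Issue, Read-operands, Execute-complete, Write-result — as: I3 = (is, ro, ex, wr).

I1: IS=1 RO=2 EX=3 WR=4
I2: IS=2 RO=5 EX=13 WR=14  [RAW R0: wait I1 write@4]
I3: IS=3 RO=15 EX=19 WR=20  [RAW R1: wait I2 write@14]
I4: IS=5 RO=21 EX=22 WR=23  [struct: INT busy until I1 writes@4; RAW R3: wait I3 write@20]
I5: IS=15 RO=16 EX=24 WR=25  [struct: DIV busy until I2 writes@14]
I6: IS=24 RO=25 EX=26 WR=27  [struct: INT busy until I4 writes@23]
I7: IS=26 RO=27 EX=35 WR=36  [struct: DIV busy until I5 writes@25]

I3 = (3, 15, 19, 20)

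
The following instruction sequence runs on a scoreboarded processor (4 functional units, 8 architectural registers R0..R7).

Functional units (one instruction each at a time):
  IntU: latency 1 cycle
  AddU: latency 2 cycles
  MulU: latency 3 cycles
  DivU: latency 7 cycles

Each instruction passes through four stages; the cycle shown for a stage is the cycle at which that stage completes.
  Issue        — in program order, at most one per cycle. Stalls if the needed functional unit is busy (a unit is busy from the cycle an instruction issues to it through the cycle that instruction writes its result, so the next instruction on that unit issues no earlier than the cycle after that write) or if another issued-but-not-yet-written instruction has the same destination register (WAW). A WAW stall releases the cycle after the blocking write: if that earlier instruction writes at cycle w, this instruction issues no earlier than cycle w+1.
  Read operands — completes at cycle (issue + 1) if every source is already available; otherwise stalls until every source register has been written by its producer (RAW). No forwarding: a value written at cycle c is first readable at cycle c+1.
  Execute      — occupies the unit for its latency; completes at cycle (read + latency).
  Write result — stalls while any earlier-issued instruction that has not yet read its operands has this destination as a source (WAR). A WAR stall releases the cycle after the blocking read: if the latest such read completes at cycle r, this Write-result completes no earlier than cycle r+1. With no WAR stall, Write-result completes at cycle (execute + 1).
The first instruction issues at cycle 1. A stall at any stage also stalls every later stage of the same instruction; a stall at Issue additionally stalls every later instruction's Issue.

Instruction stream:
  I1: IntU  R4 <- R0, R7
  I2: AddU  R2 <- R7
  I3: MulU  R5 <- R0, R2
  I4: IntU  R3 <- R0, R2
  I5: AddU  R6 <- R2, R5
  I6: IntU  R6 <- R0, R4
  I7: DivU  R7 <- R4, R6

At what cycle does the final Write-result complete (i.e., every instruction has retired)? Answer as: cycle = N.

cycle = 28

[I1] 1/2/3/4
[I2] 2/3/5/6
[I3] 3/7/10/11  (RAW R2: wait I2 write@6)
[I4] 5/7/8/9  (struct: IntU busy until I1 writes@4; RAW R2: wait I2 write@6)
[I5] 7/12/14/15  (struct: AddU busy until I2 writes@6; RAW R5: wait I3 write@11)
[I6] 16/17/18/19  (WAW R6: wait I5 write@15)
[I7] 17/20/27/28  (RAW R6: wait I6 write@19)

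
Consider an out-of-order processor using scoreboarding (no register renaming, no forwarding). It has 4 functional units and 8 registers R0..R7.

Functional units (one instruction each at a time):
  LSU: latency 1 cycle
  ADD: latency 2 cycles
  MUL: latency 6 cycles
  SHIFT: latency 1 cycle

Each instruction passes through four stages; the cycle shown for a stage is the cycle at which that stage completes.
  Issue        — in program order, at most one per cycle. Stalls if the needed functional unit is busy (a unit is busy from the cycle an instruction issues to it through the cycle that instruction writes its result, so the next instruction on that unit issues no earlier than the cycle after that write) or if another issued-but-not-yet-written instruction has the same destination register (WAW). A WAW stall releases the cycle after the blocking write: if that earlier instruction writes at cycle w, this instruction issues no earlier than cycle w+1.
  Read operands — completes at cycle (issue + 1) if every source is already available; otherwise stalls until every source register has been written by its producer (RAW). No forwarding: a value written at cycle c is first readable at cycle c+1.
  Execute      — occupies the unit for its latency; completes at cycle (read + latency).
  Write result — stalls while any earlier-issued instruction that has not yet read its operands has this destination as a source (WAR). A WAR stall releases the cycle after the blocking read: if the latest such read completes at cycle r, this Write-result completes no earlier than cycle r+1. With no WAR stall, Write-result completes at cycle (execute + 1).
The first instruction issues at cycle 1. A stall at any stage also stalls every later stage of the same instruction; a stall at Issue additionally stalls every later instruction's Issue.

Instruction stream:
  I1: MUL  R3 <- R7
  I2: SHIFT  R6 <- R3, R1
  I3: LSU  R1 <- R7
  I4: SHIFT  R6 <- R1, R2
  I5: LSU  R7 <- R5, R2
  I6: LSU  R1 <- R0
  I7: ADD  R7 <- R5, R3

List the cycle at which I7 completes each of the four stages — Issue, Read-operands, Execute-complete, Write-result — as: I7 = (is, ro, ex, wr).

I7 = (19, 20, 22, 23)

I1: IS=1 RO=2 EX=8 WR=9
I2: IS=2 RO=10 EX=11 WR=12  [RAW R3: wait I1 write@9]
I3: IS=3 RO=4 EX=5 WR=11  [WAR R1: wait I2 read@10]
I4: IS=13 RO=14 EX=15 WR=16  [struct: SHIFT busy until I2 writes@12]
I5: IS=14 RO=15 EX=16 WR=17
I6: IS=18 RO=19 EX=20 WR=21  [struct: LSU busy until I5 writes@17]
I7: IS=19 RO=20 EX=22 WR=23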